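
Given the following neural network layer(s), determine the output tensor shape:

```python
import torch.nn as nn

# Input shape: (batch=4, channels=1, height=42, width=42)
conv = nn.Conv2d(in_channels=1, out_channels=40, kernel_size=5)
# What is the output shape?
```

Input: (4, 1, 42, 42) -> Output: (4, 40, 38, 38)

Answer: (4, 40, 38, 38)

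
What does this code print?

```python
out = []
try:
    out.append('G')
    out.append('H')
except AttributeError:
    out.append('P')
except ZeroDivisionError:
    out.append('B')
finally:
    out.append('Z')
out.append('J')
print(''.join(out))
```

Execution trace: 'G' (try body) → 'H' (try body, no exception) → 'Z' (finally) → 'J' (after the try/except). Output: GHZJ

Answer: GHZJ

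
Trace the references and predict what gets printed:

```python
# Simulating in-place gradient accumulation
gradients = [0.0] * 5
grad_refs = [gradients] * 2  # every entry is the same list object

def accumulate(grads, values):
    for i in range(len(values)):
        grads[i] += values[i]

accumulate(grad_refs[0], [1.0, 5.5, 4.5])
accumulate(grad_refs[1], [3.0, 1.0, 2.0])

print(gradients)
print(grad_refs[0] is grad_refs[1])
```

Key concept: gradient accumulation aliasing.
Step by step:
`gradients = [0.0] * 5` → gradients = [0.0, 0.0, 0.0, 0.0, 0.0]
`grad_refs = [gradients] * 2` → grad_refs = [[0.0, 0.0, 0.0, 0.0, 0.0], [0.0, 0.0, 0.0, 0.0, 0.0]]
`accumulate(grad_refs[0], [1.0, 5.5, 4.5])` → gradients = [1.0, 5.5, 4.5, 0.0, 0.0]; grad_refs = [[1.0, 5.5, 4.5, 0.0, 0.0], [1.0, 5.5, 4.5, 0.0, 0.0]]
`accumulate(grad_refs[1], [3.0, 1.0, 2.0])` → gradients = [4.0, 6.5, 6.5, 0.0, 0.0]; grad_refs = [[4.0, 6.5, 6.5, 0.0, 0.0], [4.0, 6.5, 6.5, 0.0, 0.0]]
`print(gradients)` → prints [4.0, 6.5, 6.5, 0.0, 0.0]
`print(grad_refs[0] is grad_refs[1])` → prints True

Answer:
[4.0, 6.5, 6.5, 0.0, 0.0]
True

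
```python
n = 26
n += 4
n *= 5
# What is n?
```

Trace:
`n = 26` → n = 26
`n += 4` → n = 30
`n *= 5` → n = 150
So n = 150

Answer: 150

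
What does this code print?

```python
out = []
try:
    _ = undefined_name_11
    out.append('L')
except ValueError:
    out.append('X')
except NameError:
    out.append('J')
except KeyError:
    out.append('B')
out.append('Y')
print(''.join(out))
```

Execution trace: 'J' (except NameError) → 'Y' (after the try/except). Output: JY

Answer: JY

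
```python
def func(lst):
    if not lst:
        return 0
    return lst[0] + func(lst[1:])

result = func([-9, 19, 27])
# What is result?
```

(-9) + 19 + 27 + 0 = 37

Answer: 37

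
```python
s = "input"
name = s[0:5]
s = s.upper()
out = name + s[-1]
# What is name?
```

Trace:
`s = "input"` → s = 'input'
`name = s[0:5]` → name = 'input'
`s = s.upper()` → s = 'INPUT'
`out = name + s[-1]` → out = 'inputT'
So name = 'input'

Answer: 'input'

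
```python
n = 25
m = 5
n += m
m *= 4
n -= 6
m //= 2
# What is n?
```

Trace:
`n = 25` → n = 25
`m = 5` → m = 5
`n += m` → n = 30
`m *= 4` → m = 20
`n -= 6` → n = 24
`m //= 2` → m = 10
So n = 24

Answer: 24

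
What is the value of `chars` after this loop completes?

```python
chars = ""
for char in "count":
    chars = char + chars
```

Reverse 'count'
`chars` takes the values: "" → "c" → "oc" → "uoc" → "nuoc" → "tnuoc"

Answer: "tnuoc"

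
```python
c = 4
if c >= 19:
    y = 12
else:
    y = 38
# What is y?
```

Trace:
`c = 4` → c = 4
`if c >= 19: ...` → c >= 19 is False, take else branch → y = 38
So y = 38

Answer: 38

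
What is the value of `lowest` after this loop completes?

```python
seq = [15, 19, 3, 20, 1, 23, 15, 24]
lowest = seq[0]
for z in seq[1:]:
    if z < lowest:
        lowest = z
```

Minimum of [15, 19, 3, 20, 1, 23, 15, 24]
`lowest` takes the values: 15 → 3 → 1

Answer: 1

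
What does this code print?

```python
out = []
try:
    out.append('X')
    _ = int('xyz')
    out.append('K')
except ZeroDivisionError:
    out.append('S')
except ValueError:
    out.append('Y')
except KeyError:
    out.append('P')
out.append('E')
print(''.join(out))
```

Execution trace: 'X' (try body) → 'Y' (except ValueError) → 'E' (after the try/except). Output: XYE

Answer: XYE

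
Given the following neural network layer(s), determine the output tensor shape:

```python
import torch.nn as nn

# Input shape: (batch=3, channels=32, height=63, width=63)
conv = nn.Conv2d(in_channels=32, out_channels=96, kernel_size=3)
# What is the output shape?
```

Input: (3, 32, 63, 63) -> Output: (3, 96, 61, 61)

Answer: (3, 96, 61, 61)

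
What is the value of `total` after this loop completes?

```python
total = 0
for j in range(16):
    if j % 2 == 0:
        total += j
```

Sum of even numbers 0 to 15
`total` takes the values: 0 → 2 → 6 → 12 → 20 → 30 → 42 → 56

Answer: 56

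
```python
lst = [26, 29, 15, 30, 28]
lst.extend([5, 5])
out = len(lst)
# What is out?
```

Trace:
`lst = [26, 29, 15, 30, 28]` → lst = [26, 29, 15, 30, 28]
`lst.extend([5, 5])` → lst = [26, 29, 15, 30, 28, 5, 5]
`out = len(lst)` → out = 7
So out = 7

Answer: 7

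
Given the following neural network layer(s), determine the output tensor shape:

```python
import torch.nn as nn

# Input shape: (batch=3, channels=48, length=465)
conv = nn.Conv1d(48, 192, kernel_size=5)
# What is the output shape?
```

Input: (3, 48, 465) -> Output: (3, 192, 461)

Answer: (3, 192, 461)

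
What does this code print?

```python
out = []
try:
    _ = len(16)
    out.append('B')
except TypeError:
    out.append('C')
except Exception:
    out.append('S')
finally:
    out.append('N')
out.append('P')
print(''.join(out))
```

Execution trace: 'C' (except TypeError) → 'N' (finally) → 'P' (after the try/except). Output: CNP

Answer: CNP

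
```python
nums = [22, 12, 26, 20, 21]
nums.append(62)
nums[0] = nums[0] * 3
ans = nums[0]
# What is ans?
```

Trace:
`nums = [22, 12, 26, 20, 21]` → nums = [22, 12, 26, 20, 21]
`nums.append(62)` → nums = [22, 12, 26, 20, 21, 62]
`nums[0] = nums[0] * 3` → nums = [66, 12, 26, 20, 21, 62]
`ans = nums[0]` → ans = 66
So ans = 66

Answer: 66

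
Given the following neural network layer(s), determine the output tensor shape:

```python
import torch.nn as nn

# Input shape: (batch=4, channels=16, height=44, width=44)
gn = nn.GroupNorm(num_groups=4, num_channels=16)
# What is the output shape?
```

Input: (4, 16, 44, 44) -> Output: (4, 16, 44, 44)

Answer: (4, 16, 44, 44)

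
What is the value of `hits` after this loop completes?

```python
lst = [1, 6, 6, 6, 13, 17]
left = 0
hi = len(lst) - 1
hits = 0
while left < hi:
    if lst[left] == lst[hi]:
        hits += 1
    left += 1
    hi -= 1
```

Count matching pairs from ends
`hits` takes the values: 0 → 1

Answer: 1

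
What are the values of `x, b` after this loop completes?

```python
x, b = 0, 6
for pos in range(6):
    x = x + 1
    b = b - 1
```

x goes 0→6, b goes 6→0
`x, b` takes the values: (0, 6) → (1, 6) → (1, 5) → (2, 5) → (2, 4) → (3, 4) → (3, 3) → (4, 3) → (4, 2) → (5, 2) → (5, 1) → (6, 1) → (6, 0)

Answer: 6, 0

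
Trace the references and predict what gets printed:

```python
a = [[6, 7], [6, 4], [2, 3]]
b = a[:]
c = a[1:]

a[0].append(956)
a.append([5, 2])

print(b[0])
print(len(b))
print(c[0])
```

Key concept: slice with nested mutation.
Step by step:
`a = [[6, 7], [6, 4], [2, 3]]` → a = [[6, 7], [6, 4], [2, 3]]
`b = a[:]` → b = [[6, 7], [6, 4], [2, 3]]
`c = a[1:]` → c = [[6, 4], [2, 3]]
`a[0].append(956)` → a = [[6, 7, 956], [6, 4], [2, 3]]; b = [[6, 7, 956], [6, 4], [2, 3]]
`a.append([5, 2])` → a = [[6, 7, 956], [6, 4], [2, 3], [5, 2]]
`print(b[0])` → prints [6, 7, 956]
`print(len(b))` → prints 3
`print(c[0])` → prints [6, 4]

Answer:
[6, 7, 956]
3
[6, 4]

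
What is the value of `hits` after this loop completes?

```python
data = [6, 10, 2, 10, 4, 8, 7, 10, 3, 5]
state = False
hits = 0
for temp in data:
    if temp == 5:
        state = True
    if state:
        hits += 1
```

Count elements after first 5 in [6, 10, 2, 10, 4, 8, 7, 10, 3, 5]
`hits` takes the values: 0 → 1

Answer: 1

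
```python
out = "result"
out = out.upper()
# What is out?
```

Trace:
`out = "result"` → out = 'result'
`out = out.upper()` → out = 'RESULT'
So out = 'RESULT'

Answer: 'RESULT'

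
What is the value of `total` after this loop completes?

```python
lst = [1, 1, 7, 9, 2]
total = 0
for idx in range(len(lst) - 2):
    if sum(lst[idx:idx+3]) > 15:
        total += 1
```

Count windows with sum > 15
`total` takes the values: 0 → 1 → 2

Answer: 2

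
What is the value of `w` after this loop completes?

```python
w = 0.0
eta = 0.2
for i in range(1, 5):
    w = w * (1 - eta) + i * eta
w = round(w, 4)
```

Moving average with lr=0.2
`w` takes the values: 0.0 → 0.2 → 0.56 → 1.048 → 1.6384

Answer: 1.6384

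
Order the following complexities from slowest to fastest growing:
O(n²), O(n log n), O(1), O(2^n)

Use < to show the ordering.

Ordered by growth rate: O(1) < O(n log n) < O(n²) < O(2^n)

Answer: O(1) < O(n log n) < O(n²) < O(2^n)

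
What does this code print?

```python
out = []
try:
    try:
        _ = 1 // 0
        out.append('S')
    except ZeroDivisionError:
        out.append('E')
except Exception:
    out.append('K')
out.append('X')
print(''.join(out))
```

Execution trace: 'E' (inner except ZeroDivisionError) → 'X' (after the try/except). Output: EX

Answer: EX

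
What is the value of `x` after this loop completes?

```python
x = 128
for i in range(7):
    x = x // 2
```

Halve 7 times: 128 // 2^7 = 1
`x` takes the values: 128 → 64 → 32 → 16 → 8 → 4 → 2 → 1

Answer: 1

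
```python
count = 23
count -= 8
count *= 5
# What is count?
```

Trace:
`count = 23` → count = 23
`count -= 8` → count = 15
`count *= 5` → count = 75
So count = 75

Answer: 75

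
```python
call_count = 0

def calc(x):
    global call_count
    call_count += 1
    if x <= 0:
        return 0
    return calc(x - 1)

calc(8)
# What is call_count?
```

Linear recursion stepping by 1: 9 calls from x=8 down to ≤0.

Answer: 9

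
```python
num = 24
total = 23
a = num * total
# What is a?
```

Trace:
`num = 24` → num = 24
`total = 23` → total = 23
`a = num * total` → a = 552
So a = 552

Answer: 552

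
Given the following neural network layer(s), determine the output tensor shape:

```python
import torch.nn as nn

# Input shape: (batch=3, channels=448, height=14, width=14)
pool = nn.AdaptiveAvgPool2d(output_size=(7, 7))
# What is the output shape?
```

Input: (3, 448, 14, 14) -> Output: (3, 448, 7, 7)

Answer: (3, 448, 7, 7)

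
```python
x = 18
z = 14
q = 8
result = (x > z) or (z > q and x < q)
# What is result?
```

Trace:
`x = 18` → x = 18
`z = 14` → z = 14
`q = 8` → q = 8
`result = (x > z) or (z > q and x < q)` → result = True
So result = True

Answer: True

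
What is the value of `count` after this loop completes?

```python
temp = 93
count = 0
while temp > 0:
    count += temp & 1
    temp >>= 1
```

Count set bits in 93 (binary: 0b1011101)
`count` takes the values: 0 → 1 → 2 → 3 → 4 → 5

Answer: 5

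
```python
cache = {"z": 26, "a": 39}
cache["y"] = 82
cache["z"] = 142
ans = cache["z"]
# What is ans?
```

Trace:
`cache = {"z": 26, "a": 39}` → cache = {'z': 26, 'a': 39}
`cache["y"] = 82` → cache = {'z': 26, 'a': 39, 'y': 82}
`cache["z"] = 142` → cache = {'z': 142, 'a': 39, 'y': 82}
`ans = cache["z"]` → ans = 142
So ans = 142

Answer: 142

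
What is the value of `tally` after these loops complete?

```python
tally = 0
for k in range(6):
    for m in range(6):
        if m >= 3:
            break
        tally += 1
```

Inner breaks at 3, outer runs 6 times
`tally` takes the values: 0 → 1 → 2 → 3 → 4 → 5 → 6 → 7 → 8 → 9 → 10 → 11 → 12 → 13 → 14 → 15 → 16 → 17 → 18

Answer: 18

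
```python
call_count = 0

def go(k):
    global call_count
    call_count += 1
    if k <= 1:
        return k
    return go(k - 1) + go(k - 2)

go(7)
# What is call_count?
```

Calls(k) = 1 + Calls(k-1) + Calls(k-2); Calls(0)=Calls(1)=1. For k=7 this gives 41.

Answer: 41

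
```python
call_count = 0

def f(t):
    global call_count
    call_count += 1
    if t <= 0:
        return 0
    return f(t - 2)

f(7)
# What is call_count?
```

Linear recursion stepping by 2: 5 calls from t=7 down to ≤0.

Answer: 5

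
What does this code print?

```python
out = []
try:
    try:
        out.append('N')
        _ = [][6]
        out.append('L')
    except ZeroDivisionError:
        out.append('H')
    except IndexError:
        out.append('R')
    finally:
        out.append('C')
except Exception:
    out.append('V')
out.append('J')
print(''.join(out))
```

Execution trace: 'N' (inner try body) → 'R' (inner except IndexError) → 'C' (inner finally) → 'J' (after the try/except). Output: NRCJ

Answer: NRCJ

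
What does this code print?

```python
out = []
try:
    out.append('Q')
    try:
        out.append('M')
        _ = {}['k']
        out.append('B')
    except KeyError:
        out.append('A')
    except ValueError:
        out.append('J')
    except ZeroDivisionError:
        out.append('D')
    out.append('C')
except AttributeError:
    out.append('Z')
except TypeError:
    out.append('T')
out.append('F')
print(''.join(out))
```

Execution trace: 'Q' (try body) → 'M' (inner try body) → 'A' (inner except KeyError) → 'C' (try body, no exception) → 'F' (after the try/except). Output: QMACF

Answer: QMACF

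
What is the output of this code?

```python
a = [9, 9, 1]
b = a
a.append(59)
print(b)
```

Key concept: basic list aliasing.
Step by step:
`a = [9, 9, 1]` → a = [9, 9, 1]
`b = a` → b = [9, 9, 1] (same object as a)
`a.append(59)` → a = [9, 9, 1, 59] (same object as b); b = [9, 9, 1, 59] (same object as a)
`print(b)` → prints [9, 9, 1, 59]

Answer: [9, 9, 1, 59]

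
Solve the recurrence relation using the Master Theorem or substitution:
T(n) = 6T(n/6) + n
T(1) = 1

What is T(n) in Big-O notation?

By Master Theorem: a=6, b=6, f(n)=n. Since log_6(6) = 1 and f(n) = Θ(n^1), Case 2 applies. T(n) = O(n log n).

Answer: O(n log n)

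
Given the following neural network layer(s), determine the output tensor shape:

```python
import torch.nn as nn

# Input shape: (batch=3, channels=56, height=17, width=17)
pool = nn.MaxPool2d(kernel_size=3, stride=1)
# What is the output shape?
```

Input: (3, 56, 17, 17) -> Output: (3, 56, 15, 15)

Answer: (3, 56, 15, 15)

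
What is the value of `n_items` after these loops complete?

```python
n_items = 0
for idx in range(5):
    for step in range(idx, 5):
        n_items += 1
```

Upper triangle: 5 + 4 + ... + 1
`n_items` takes the values: 0 → 1 → 2 → 3 → 4 → 5 → 6 → 7 → 8 → 9 → 10 → 11 → 12 → 13 → 14 → 15

Answer: 15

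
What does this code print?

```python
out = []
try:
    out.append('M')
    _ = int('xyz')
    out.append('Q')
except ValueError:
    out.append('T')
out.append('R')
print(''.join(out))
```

Execution trace: 'M' (try body) → 'T' (except ValueError) → 'R' (after the try/except). Output: MTR

Answer: MTR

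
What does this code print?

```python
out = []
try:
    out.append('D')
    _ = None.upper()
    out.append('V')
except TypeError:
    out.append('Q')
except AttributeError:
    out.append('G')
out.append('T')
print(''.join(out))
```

Execution trace: 'D' (try body) → 'G' (except AttributeError) → 'T' (after the try/except). Output: DGT

Answer: DGT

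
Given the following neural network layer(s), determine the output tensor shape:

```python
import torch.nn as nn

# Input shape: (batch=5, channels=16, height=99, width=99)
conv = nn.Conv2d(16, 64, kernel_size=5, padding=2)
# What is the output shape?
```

Input: (5, 16, 99, 99) -> Output: (5, 64, 99, 99)

Answer: (5, 64, 99, 99)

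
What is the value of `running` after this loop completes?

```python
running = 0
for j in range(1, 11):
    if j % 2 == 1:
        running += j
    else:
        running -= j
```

Add odd, subtract even
`running` takes the values: 0 → 1 → -1 → 2 → -2 → 3 → -3 → 4 → -4 → 5 → -5

Answer: -5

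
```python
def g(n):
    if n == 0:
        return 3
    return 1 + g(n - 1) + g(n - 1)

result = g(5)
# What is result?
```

g(n) = 1 + 2·g(n-1), g(0)=3. Closed form: (3+1)·2^5 - 1 = 127.

Answer: 127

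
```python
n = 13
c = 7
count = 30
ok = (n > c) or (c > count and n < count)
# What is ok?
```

Trace:
`n = 13` → n = 13
`c = 7` → c = 7
`count = 30` → count = 30
`ok = (n > c) or (c > count and n < count)` → ok = True
So ok = True

Answer: True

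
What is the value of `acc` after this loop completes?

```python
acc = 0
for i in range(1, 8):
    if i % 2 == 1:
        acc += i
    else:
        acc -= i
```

Add odd, subtract even
`acc` takes the values: 0 → 1 → -1 → 2 → -2 → 3 → -3 → 4

Answer: 4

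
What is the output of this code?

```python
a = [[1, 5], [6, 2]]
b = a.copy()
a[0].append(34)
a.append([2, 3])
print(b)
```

Key concept: shallow copy with nested lists.
Step by step:
`a = [[1, 5], [6, 2]]` → a = [[1, 5], [6, 2]]
`b = a.copy()` → b = [[1, 5], [6, 2]]
`a[0].append(34)` → a = [[1, 5, 34], [6, 2]]; b = [[1, 5, 34], [6, 2]]
`a.append([2, 3])` → a = [[1, 5, 34], [6, 2], [2, 3]]
`print(b)` → prints [[1, 5, 34], [6, 2]]

Answer: [[1, 5, 34], [6, 2]]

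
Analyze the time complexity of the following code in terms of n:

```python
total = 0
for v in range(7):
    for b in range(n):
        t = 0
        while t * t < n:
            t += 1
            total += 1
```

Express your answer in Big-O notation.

Each loop level contributes: 1 × n × √n. Multiplying the contributions gives O(n√n).

Answer: O(n√n)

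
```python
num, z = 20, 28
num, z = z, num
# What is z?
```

Trace:
`num, z = 20, 28` → num = 20; z = 28
`num, z = z, num` → num = 28; z = 20
So z = 20

Answer: 20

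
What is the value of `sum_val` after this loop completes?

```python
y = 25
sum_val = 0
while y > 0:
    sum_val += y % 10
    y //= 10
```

Sum digits of 25
`sum_val` takes the values: 0 → 5 → 7

Answer: 7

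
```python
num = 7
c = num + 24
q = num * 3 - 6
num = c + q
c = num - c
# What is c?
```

Trace:
`num = 7` → num = 7
`c = num + 24` → c = 31
`q = num * 3 - 6` → q = 15
`num = c + q` → num = 46
`c = num - c` → c = 15
So c = 15

Answer: 15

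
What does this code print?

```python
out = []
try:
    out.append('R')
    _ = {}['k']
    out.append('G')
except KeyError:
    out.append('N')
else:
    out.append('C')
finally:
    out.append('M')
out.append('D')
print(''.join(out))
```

Execution trace: 'R' (try body) → 'N' (except KeyError) → 'M' (finally) → 'D' (after the try/except). Output: RNMD

Answer: RNMD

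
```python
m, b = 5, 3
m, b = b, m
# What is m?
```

Trace:
`m, b = 5, 3` → m = 5; b = 3
`m, b = b, m` → m = 3; b = 5
So m = 3

Answer: 3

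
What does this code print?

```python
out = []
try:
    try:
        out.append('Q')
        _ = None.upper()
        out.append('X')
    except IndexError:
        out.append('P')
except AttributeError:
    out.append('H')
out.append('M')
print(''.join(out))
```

Execution trace: 'Q' (inner try body) → 'H' (outer except AttributeError) → 'M' (after the try/except). Output: QHM

Answer: QHM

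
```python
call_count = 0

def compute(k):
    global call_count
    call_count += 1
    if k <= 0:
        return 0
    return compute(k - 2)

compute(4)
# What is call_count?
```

Linear recursion stepping by 2: 3 calls from k=4 down to ≤0.

Answer: 3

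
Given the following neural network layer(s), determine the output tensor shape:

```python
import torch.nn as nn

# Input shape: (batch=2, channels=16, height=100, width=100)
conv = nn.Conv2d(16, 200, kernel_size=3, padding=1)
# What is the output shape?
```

Input: (2, 16, 100, 100) -> Output: (2, 200, 100, 100)

Answer: (2, 200, 100, 100)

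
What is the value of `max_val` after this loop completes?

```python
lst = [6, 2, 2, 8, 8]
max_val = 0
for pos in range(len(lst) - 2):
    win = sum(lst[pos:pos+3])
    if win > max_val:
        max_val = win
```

Max sum of 3-element window in [6, 2, 2, 8, 8]
`max_val` takes the values: 0 → 10 → 12 → 18

Answer: 18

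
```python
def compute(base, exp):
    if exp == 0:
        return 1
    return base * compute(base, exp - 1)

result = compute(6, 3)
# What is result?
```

compute(6, 3) = 6 * 6 * 6 = 216

Answer: 216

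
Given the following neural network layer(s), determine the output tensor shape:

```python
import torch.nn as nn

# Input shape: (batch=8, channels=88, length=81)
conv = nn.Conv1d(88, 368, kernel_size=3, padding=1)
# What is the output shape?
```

Input: (8, 88, 81) -> Output: (8, 368, 81)

Answer: (8, 368, 81)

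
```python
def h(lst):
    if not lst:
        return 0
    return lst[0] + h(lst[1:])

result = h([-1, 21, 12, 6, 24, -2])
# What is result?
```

(-1) + 21 + 12 + 6 + 24 + (-2) + 0 = 60

Answer: 60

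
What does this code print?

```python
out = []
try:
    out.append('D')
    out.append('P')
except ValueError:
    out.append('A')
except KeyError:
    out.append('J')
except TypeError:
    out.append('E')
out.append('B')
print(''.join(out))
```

Execution trace: 'D' (try body) → 'P' (try body, no exception) → 'B' (after the try/except). Output: DPB

Answer: DPB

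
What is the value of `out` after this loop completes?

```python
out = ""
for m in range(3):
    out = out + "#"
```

Repeat '#' 3 times
`out` takes the values: "" → "#" → "##" → "###"

Answer: "###"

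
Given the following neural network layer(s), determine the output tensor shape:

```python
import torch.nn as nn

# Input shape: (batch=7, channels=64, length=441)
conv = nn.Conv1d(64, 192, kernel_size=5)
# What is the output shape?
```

Input: (7, 64, 441) -> Output: (7, 192, 437)

Answer: (7, 192, 437)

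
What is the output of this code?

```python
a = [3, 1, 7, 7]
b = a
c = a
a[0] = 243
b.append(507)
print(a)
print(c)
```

Key concept: multiple aliases.
Step by step:
`a = [3, 1, 7, 7]` → a = [3, 1, 7, 7]
`b = a` → b = [3, 1, 7, 7] (same object as a)
`c = a` → c = [3, 1, 7, 7] (same object as a, b)
`a[0] = 243` → a = [243, 1, 7, 7] (same object as b, c); b = [243, 1, 7, 7] (same object as a, c); c = [243, 1, 7, 7] (same object as a, b)
`b.append(507)` → a = [243, 1, 7, 7, 507] (same object as b, c); b = [243, 1, 7, 7, 507] (same object as a, c); c = [243, 1, 7, 7, 507] (same object as a, b)
`print(a)` → prints [243, 1, 7, 7, 507]
`print(c)` → prints [243, 1, 7, 7, 507]

Answer:
[243, 1, 7, 7, 507]
[243, 1, 7, 7, 507]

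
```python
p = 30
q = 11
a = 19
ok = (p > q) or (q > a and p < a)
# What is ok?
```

Trace:
`p = 30` → p = 30
`q = 11` → q = 11
`a = 19` → a = 19
`ok = (p > q) or (q > a and p < a)` → ok = True
So ok = True

Answer: True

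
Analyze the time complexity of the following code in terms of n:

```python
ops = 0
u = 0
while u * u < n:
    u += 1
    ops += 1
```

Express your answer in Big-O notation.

Each loop level contributes: √n. Multiplying the contributions gives O(√n).

Answer: O(√n)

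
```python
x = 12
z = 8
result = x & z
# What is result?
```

Trace:
`x = 12` → x = 12
`z = 8` → z = 8
`result = x & z` → result = 8
So result = 8

Answer: 8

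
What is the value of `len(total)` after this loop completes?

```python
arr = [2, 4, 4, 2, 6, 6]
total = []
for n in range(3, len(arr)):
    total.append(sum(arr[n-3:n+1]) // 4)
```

Number of 4-element averages
`total` takes the values: [] → [3] → [3, 4] → [3, 4, 4]
So `len(total)` = 3

Answer: 3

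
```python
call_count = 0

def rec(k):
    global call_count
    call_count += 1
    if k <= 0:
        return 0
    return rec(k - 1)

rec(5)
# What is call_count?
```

Linear recursion stepping by 1: 6 calls from k=5 down to ≤0.

Answer: 6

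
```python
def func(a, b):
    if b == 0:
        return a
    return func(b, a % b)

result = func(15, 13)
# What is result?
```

func(15, 13) -> func(13, 2) -> func(2, 1) -> func(1, 0) -> 1

Answer: 1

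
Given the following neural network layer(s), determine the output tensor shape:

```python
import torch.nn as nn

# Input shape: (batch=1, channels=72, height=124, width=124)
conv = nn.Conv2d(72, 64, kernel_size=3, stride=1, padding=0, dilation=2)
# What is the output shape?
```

Input: (1, 72, 124, 124) -> Output: (1, 64, 120, 120)

Answer: (1, 64, 120, 120)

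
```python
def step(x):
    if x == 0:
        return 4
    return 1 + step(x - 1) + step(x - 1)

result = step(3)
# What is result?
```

step(x) = 1 + 2·step(x-1), step(0)=4. Closed form: (4+1)·2^3 - 1 = 39.

Answer: 39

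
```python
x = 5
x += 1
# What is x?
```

Trace:
`x = 5` → x = 5
`x += 1` → x = 6
So x = 6

Answer: 6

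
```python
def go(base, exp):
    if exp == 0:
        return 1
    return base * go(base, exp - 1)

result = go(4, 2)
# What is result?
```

go(4, 2) = 4 * 4 = 16

Answer: 16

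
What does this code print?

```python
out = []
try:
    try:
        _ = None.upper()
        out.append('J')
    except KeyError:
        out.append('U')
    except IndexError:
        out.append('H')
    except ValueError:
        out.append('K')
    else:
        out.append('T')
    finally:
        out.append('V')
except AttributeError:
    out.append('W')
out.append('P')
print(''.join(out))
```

Execution trace: 'V' (finally) → 'W' (outer except AttributeError) → 'P' (after the try/except). Output: VWP

Answer: VWP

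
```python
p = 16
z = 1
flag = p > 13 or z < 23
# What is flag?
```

Trace:
`p = 16` → p = 16
`z = 1` → z = 1
`flag = p > 13 or z < 23` → flag = True
So flag = True

Answer: True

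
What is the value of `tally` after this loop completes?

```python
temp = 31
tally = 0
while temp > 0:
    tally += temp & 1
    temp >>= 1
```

Count set bits in 31 (binary: 0b11111)
`tally` takes the values: 0 → 1 → 2 → 3 → 4 → 5

Answer: 5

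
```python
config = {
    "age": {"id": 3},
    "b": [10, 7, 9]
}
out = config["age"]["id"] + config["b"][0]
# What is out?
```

Trace:
`config = { ...` → config = {'age': {'id': 3}, 'b': [10, 7, 9]}
`out = config["age"]["id"] + config["b"][0]` → out = 13
So out = 13

Answer: 13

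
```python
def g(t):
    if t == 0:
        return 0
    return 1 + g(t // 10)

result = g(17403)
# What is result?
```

Count of digits of 17403: 5

Answer: 5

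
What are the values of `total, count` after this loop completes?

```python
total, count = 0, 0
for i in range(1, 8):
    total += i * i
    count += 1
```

Sum of squares and count
`total, count` takes the values: (0, 0) → (1, 0) → (1, 1) → (5, 1) → (5, 2) → (14, 2) → (14, 3) → (30, 3) → (30, 4) → (55, 4) → (55, 5) → (91, 5) → (91, 6) → (140, 6) → (140, 7)

Answer: 140, 7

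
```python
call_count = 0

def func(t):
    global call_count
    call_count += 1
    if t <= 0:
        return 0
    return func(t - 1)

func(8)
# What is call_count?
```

Linear recursion stepping by 1: 9 calls from t=8 down to ≤0.

Answer: 9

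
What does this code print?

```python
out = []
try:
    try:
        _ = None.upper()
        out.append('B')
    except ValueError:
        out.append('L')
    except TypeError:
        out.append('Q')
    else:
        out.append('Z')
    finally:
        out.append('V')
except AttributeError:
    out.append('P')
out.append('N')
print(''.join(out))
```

Execution trace: 'V' (finally) → 'P' (outer except AttributeError) → 'N' (after the try/except). Output: VPN

Answer: VPN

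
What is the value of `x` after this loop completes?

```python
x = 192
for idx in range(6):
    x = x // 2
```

Halve 6 times: 192 // 2^6 = 3
`x` takes the values: 192 → 96 → 48 → 24 → 12 → 6 → 3

Answer: 3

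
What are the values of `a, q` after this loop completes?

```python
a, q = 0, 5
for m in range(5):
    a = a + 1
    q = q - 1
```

a goes 0→5, q goes 5→0
`a, q` takes the values: (0, 5) → (1, 5) → (1, 4) → (2, 4) → (2, 3) → (3, 3) → (3, 2) → (4, 2) → (4, 1) → (5, 1) → (5, 0)

Answer: 5, 0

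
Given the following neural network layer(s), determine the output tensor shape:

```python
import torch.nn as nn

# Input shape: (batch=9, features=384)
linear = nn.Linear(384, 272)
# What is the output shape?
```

Input: (9, 384) -> Output: (9, 272)

Answer: (9, 272)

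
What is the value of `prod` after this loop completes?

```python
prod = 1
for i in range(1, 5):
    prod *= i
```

4! = 24
`prod` takes the values: 1 → 2 → 6 → 24

Answer: 24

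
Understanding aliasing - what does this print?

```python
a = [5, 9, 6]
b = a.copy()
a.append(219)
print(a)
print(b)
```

Key concept: list.copy() creates independent copy.
Step by step:
`a = [5, 9, 6]` → a = [5, 9, 6]
`b = a.copy()` → b = [5, 9, 6]
`a.append(219)` → a = [5, 9, 6, 219]
`print(a)` → prints [5, 9, 6, 219]
`print(b)` → prints [5, 9, 6]

Answer:
[5, 9, 6, 219]
[5, 9, 6]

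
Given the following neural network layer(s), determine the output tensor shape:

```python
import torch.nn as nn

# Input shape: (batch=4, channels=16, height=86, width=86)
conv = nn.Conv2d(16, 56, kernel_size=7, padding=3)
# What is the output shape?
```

Input: (4, 16, 86, 86) -> Output: (4, 56, 86, 86)

Answer: (4, 56, 86, 86)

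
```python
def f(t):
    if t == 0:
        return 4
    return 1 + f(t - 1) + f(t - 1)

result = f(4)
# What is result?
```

f(t) = 1 + 2·f(t-1), f(0)=4. Closed form: (4+1)·2^4 - 1 = 79.

Answer: 79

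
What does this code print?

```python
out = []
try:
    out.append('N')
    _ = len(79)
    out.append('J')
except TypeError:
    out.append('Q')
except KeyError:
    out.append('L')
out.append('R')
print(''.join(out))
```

Execution trace: 'N' (try body) → 'Q' (except TypeError) → 'R' (after the try/except). Output: NQR

Answer: NQR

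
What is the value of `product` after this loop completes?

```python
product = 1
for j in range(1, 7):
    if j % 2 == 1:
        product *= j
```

Product of odd numbers 1 to 6
`product` takes the values: 1 → 3 → 15

Answer: 15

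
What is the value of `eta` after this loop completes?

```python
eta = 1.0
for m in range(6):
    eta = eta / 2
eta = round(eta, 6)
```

Halving LR 6 times: 1 / 2^6
`eta` takes the values: 1.0 → 0.5 → 0.25 → 0.125 → 0.0625 → 0.03125 → 0.015625

Answer: 0.015625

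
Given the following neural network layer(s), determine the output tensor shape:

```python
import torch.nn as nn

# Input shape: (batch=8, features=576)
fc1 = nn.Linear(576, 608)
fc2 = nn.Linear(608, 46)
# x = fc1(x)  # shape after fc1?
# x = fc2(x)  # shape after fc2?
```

Input: (8, 576) -> after fc1: (8, 608) -> Output: (8, 46)

Answer: (8, 46)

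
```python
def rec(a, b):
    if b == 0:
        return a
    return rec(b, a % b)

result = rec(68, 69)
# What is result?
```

rec(68, 69) -> rec(69, 68) -> rec(68, 1) -> rec(1, 0) -> 1

Answer: 1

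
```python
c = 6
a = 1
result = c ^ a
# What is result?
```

Trace:
`c = 6` → c = 6
`a = 1` → a = 1
`result = c ^ a` → result = 7
So result = 7

Answer: 7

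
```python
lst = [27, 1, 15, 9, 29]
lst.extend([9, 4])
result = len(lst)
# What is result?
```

Trace:
`lst = [27, 1, 15, 9, 29]` → lst = [27, 1, 15, 9, 29]
`lst.extend([9, 4])` → lst = [27, 1, 15, 9, 29, 9, 4]
`result = len(lst)` → result = 7
So result = 7

Answer: 7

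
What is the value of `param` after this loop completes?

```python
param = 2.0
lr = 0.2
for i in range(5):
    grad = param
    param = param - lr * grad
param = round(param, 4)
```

Gradient descent: w = 2.0 * (1 - 0.2)^5
`param` takes the values: 2.0 → 1.6 → 1.28 → 1.024 → 0.8192 → 0.65536 → 0.6554

Answer: 0.6554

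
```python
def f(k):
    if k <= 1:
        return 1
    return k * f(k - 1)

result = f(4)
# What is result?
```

f(4) = 4 * 3 * 2 * 1 = 24

Answer: 24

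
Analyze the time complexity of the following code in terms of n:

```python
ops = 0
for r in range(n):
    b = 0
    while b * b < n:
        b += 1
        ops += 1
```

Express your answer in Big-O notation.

Each loop level contributes: n × √n. Multiplying the contributions gives O(n√n).

Answer: O(n√n)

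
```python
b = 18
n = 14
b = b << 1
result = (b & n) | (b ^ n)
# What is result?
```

Trace:
`b = 18` → b = 18
`n = 14` → n = 14
`b = b << 1` → b = 36
`result = (b & n) | (b ^ n)` → result = 46
So result = 46

Answer: 46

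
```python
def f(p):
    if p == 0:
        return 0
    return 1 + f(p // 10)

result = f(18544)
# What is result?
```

Count of digits of 18544: 5

Answer: 5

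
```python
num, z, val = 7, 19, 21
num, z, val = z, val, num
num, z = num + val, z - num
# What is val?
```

Trace:
`num, z, val = 7, 19, 21` → num = 7; z = 19; val = 21
`num, z, val = z, val, num` → num = 19; z = 21; val = 7
`num, z = num + val, z - num` → num = 26; z = 2
So val = 7

Answer: 7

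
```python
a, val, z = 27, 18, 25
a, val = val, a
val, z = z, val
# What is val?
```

Trace:
`a, val, z = 27, 18, 25` → a = 27; val = 18; z = 25
`a, val = val, a` → a = 18; val = 27
`val, z = z, val` → val = 25; z = 27
So val = 25

Answer: 25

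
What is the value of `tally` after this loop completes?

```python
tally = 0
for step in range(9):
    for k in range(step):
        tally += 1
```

Triangle number: 0+1+2+...+8
`tally` takes the values: 0 → 1 → 2 → 3 → 4 → 5 → 6 → 7 → 8 → 9 → 10 → 11 → 12 → 13 → 14 → 15 → 16 → 17 → 18 → 19 → 20 → 21 → 22 → 23 → 24 → 25 → 26 → 27 → 28 → 29 → 30 → 31 → 32 → 33 → 34 → 35 → 36

Answer: 36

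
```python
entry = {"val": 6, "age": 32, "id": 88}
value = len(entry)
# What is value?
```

Trace:
`entry = {"val": 6, "age": 32, "id": 88}` → entry = {'val': 6, 'age': 32, 'id': 88}
`value = len(entry)` → value = 3
So value = 3

Answer: 3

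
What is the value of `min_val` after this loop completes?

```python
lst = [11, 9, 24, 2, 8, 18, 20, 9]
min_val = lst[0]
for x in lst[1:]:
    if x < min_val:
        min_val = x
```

Minimum of [11, 9, 24, 2, 8, 18, 20, 9]
`min_val` takes the values: 11 → 9 → 2

Answer: 2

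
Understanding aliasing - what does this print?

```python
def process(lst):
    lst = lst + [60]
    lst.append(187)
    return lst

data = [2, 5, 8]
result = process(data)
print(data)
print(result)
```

Key concept: rebinding parameter vs mutation.
Step by step:
`data = [2, 5, 8]` → data = [2, 5, 8]
`result = process(data)` → result = [2, 5, 8, 60, 187]
`print(data)` → prints [2, 5, 8]
`print(result)` → prints [2, 5, 8, 60, 187]

Answer:
[2, 5, 8]
[2, 5, 8, 60, 187]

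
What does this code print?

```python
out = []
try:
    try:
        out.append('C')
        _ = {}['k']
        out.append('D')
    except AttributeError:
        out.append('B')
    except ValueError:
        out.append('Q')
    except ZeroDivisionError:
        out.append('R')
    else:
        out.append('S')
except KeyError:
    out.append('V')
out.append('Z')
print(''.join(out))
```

Execution trace: 'C' (inner try body) → 'V' (outer except KeyError) → 'Z' (after the try/except). Output: CVZ

Answer: CVZ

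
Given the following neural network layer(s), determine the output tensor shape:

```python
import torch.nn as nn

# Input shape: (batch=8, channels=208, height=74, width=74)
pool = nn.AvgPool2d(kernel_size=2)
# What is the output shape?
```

Input: (8, 208, 74, 74) -> Output: (8, 208, 37, 37)

Answer: (8, 208, 37, 37)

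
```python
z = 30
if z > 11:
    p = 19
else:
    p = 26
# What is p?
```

Trace:
`z = 30` → z = 30
`if z > 11: ...` → z > 11 is True → p = 19
So p = 19

Answer: 19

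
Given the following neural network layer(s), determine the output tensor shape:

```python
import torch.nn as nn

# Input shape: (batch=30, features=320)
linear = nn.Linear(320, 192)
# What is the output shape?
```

Input: (30, 320) -> Output: (30, 192)

Answer: (30, 192)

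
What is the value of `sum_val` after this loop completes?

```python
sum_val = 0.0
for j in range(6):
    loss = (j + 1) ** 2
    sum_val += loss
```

Sum of squared losses 1² + 2² + ... + 6²
`sum_val` takes the values: 0.0 → 1.0 → 5.0 → 14.0 → 30.0 → 55.0 → 91.0

Answer: 91.0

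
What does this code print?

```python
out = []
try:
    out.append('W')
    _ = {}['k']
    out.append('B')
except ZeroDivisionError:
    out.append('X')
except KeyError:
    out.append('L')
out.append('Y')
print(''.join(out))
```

Execution trace: 'W' (try body) → 'L' (except KeyError) → 'Y' (after the try/except). Output: WLY

Answer: WLY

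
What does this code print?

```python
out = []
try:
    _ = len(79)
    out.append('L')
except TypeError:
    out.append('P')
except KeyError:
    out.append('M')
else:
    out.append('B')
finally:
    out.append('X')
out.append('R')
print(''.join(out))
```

Execution trace: 'P' (except TypeError) → 'X' (finally) → 'R' (after the try/except). Output: PXR

Answer: PXR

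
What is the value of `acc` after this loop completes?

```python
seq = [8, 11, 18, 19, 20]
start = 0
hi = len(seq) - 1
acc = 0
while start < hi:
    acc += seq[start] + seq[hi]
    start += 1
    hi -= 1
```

Sum of pairs from ends
`acc` takes the values: 0 → 28 → 58

Answer: 58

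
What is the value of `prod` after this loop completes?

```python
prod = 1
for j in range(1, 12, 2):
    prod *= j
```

Product of 1, 3, 5, ... up to 11
`prod` takes the values: 1 → 3 → 15 → 105 → 945 → 10395

Answer: 10395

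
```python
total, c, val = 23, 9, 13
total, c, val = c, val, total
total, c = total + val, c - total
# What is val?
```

Trace:
`total, c, val = 23, 9, 13` → total = 23; c = 9; val = 13
`total, c, val = c, val, total` → total = 9; c = 13; val = 23
`total, c = total + val, c - total` → total = 32; c = 4
So val = 23

Answer: 23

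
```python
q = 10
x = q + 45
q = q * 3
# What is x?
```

Trace:
`q = 10` → q = 10
`x = q + 45` → x = 55
`q = q * 3` → q = 30
So x = 55

Answer: 55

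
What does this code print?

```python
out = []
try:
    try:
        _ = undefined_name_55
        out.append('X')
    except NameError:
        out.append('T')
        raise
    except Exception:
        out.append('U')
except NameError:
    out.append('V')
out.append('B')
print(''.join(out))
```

Execution trace: 'T' (inner except NameError) → 'V' (outer except NameError) → 'B' (after the try/except). Output: TVB

Answer: TVB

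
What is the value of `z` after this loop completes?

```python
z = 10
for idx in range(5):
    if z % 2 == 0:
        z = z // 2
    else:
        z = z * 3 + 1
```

Collatz-style transformation from 10
`z` takes the values: 10 → 5 → 16 → 8 → 4 → 2

Answer: 2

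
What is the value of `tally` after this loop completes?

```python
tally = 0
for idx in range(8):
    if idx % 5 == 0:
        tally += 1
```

Count numbers divisible by 5 in range(8)
`tally` takes the values: 0 → 1 → 2

Answer: 2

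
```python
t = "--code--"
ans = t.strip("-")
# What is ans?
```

Trace:
`t = "--code--"` → t = '--code--'
`ans = t.strip("-")` → ans = 'code'
So ans = 'code'

Answer: 'code'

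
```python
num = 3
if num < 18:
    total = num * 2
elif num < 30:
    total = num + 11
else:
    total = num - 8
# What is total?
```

Trace:
`num = 3` → num = 3
`if num < 18: ...` → num < 18 is True → total = 6
So total = 6

Answer: 6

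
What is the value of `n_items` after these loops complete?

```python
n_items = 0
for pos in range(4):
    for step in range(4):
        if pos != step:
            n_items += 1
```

4² - 4 (exclude diagonal)
`n_items` takes the values: 0 → 1 → 2 → 3 → 4 → 5 → 6 → 7 → 8 → 9 → 10 → 11 → 12

Answer: 12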